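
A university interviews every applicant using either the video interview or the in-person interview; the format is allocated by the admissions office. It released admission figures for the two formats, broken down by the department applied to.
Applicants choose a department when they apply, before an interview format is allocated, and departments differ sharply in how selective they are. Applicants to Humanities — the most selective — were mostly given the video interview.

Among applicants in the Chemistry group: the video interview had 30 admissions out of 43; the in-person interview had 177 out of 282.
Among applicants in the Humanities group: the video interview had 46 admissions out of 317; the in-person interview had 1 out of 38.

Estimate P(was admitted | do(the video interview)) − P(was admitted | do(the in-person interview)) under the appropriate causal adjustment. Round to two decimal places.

+0.10

the video interview is higher inside every department stratum but the in-person interview is higher in aggregate. Whether to stratify depends on how department relates to the interview format.
Department differs across interview formats for reasons unrelated to any effect of the interview format itself, and it separately predicts the outcome — a classic confounder. We must compare within department levels.
Adjusting over the population distribution of department: 0.478·(0.698−0.628) + 0.522·(0.145−0.026) = +0.095.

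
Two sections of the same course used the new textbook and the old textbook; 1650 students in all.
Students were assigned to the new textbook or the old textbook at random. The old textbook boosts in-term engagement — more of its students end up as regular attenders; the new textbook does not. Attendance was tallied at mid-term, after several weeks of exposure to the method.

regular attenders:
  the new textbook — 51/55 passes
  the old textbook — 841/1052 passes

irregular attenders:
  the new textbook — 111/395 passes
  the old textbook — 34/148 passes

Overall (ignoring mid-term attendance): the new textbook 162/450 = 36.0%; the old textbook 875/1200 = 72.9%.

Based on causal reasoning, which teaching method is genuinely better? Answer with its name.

the new textbook is higher inside every mid-term attendance stratum but the old textbook is higher in aggregate. Whether to stratify depends on how mid-term attendance relates to the teaching method.
Stratifying would compare teaching methods among students the teaching methods themselves sorted into mid-term attendance groups — a form of selection on an intermediate. The unconditioned pooled rates give the total causal effect.
Pooled: the new textbook 36.0% vs the old textbook 72.9%; the old textbook is higher overall.

the old textbook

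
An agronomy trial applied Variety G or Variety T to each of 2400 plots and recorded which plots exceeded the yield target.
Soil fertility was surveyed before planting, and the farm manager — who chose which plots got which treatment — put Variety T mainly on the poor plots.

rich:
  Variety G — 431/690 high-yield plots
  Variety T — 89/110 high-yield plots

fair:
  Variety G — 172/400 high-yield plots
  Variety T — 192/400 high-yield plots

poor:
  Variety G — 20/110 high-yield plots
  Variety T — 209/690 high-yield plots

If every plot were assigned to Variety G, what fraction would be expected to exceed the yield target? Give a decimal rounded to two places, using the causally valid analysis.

0.41

Here soil fertility is a common cause — it drives both which variety a case falls under and the outcome. The crude comparison mixes populations; the stratum-specific rates are the causally relevant ones.
Standardising Variety G to the population soil fertility mix: 0.333·431/690 + 0.333·172/400 + 0.333·20/110 = 0.412.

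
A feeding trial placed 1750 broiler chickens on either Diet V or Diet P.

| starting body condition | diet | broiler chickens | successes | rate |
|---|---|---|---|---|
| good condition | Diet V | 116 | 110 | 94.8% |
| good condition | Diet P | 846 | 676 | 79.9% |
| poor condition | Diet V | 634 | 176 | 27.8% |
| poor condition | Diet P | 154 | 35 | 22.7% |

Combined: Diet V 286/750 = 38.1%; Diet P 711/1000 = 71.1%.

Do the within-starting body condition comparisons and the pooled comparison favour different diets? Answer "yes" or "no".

yes

Within each starting body condition level (good condition 94.8% vs 79.9%; poor condition 27.8% vs 22.7%), Diet V has the higher rate every time. Pooled: 38.1% vs 71.1% — Diet P has the higher rate overall. The two comparisons disagree.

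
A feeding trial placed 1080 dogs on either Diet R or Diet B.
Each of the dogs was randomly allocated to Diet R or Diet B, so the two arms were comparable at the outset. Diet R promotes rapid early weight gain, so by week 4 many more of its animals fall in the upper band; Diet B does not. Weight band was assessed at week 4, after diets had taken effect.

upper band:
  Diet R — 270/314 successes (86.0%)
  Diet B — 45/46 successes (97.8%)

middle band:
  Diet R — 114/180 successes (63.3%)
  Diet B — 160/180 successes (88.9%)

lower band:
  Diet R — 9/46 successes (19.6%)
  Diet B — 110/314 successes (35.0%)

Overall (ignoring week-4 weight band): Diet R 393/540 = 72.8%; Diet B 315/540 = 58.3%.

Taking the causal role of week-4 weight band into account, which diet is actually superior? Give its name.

Week-4 weight band lies on the pathway diet → week-4 weight band → outcome, so adjusting for it blocks the indirect effect. For the total causal effect of diet, use the unadjusted pooled rates.
Pooled: Diet R 72.8% vs Diet B 58.3%; Diet R is higher overall.

Diet R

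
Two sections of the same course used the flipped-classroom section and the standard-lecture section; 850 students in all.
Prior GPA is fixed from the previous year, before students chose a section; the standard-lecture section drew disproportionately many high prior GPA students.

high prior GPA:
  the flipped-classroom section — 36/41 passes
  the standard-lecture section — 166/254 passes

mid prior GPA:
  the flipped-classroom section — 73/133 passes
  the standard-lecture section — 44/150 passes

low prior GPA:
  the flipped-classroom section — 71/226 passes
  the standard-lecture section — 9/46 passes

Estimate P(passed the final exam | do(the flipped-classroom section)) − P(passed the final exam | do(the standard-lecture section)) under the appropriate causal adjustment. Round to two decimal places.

+0.20

Prior GPA band satisfies the back-door criterion: it is not a descendant of the teaching method, and it blocks the spurious path from teaching method to outcome. Adjusting for it (i.e., using the within-prior GPA band rates) gives the causal effect.
Adjusting over the population distribution of prior GPA band: 0.347·(0.878−0.654) + 0.333·(0.549−0.293) + 0.320·(0.314−0.196) = +0.201.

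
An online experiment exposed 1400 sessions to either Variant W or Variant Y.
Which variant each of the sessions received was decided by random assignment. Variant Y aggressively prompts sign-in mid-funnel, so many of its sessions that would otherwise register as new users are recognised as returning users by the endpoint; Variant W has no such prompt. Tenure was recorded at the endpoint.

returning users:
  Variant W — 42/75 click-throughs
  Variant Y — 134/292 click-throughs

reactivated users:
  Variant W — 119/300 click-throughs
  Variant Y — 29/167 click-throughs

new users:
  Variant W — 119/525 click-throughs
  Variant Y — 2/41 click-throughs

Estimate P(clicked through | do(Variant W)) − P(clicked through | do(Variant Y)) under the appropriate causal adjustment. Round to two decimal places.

User tenure is recorded after the variant and is itself shifted by it — it sits on the causal path from variant to outcome. Conditioning on a mediator would strip out part of the effect we want; the pooled comparison gives the total causal effect.
The causal difference is the pooled difference: 0.311 − 0.330 = -0.019.

-0.02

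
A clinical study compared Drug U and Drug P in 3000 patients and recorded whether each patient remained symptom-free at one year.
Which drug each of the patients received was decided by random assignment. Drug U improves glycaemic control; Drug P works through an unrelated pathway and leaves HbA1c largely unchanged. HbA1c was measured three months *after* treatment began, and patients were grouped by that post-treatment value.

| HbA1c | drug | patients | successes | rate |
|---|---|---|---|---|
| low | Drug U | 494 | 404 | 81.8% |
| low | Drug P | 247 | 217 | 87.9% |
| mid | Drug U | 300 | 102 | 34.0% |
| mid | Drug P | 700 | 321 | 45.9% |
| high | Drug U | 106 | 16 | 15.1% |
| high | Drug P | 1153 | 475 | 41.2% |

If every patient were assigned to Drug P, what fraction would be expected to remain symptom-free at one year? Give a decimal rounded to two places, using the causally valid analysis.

HbA1c lies on the pathway drug → HbA1c → outcome, so adjusting for it blocks the indirect effect. For the total causal effect of drug, use the unadjusted pooled rates.
So P(outcome | do(Drug P)) is just the pooled rate for Drug P: 1013/2100 = 0.482.

0.48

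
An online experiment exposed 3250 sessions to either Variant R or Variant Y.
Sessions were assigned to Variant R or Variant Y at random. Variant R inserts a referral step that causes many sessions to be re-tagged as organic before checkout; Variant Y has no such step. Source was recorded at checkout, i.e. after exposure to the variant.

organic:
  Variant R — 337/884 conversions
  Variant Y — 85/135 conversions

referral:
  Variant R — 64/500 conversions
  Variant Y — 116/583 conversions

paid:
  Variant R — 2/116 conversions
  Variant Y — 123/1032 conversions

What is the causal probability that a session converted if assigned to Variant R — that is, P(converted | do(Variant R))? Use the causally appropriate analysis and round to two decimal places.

The traffic source-specific comparison favours Variant Y throughout, but the pooled figures favour Variant R. The question is whether to condition on traffic source.
Traffic source lies on the pathway variant → traffic source → outcome, so adjusting for it blocks the indirect effect. For the total causal effect of variant, use the unadjusted pooled rates.
So P(outcome | do(Variant R)) is just the pooled rate for Variant R: 403/1500 = 0.269.

0.27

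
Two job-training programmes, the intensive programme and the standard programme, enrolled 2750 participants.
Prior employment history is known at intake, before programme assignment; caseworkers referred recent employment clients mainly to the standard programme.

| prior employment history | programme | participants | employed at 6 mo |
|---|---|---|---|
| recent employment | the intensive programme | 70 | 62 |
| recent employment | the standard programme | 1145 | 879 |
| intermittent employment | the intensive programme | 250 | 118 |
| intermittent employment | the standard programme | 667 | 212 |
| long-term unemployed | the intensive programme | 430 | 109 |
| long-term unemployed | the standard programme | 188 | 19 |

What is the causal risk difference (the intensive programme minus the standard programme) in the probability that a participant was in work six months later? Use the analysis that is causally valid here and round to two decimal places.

The stratified and pooled comparisons disagree (the intensive programme wins within each prior employment history; the standard programme wins overall), so the answer turns on the causal role of prior employment history.
Prior employment history is set before the programme has any effect — it is not caused by the programme — and it independently drives the outcome. That makes it a confounder, so the causal comparison is within prior employment history levels.
Adjusting over the population distribution of prior employment history: 0.442·(0.886−0.768) + 0.333·(0.472−0.318) + 0.225·(0.253−0.101) = +0.138.

+0.14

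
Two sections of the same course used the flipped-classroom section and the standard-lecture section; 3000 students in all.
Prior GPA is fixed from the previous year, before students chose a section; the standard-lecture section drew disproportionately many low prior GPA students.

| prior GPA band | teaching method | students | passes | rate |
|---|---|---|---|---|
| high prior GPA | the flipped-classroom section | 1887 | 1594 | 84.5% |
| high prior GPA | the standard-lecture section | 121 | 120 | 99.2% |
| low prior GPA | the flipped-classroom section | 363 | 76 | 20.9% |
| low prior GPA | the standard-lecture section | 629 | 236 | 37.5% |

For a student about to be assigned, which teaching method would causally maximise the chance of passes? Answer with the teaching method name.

the standard-lecture section

Nothing the teaching method does changes prior GPA band; the imbalance is an allocation artefact. With prior GPA band also predicting the outcome, the pooled figure is confounded, and the within-stratum comparison is the causal one.
Within each level — high prior GPA: 84.5% vs 99.2%; low prior GPA: 20.9% vs 37.5% — the standard-lecture section is higher every time.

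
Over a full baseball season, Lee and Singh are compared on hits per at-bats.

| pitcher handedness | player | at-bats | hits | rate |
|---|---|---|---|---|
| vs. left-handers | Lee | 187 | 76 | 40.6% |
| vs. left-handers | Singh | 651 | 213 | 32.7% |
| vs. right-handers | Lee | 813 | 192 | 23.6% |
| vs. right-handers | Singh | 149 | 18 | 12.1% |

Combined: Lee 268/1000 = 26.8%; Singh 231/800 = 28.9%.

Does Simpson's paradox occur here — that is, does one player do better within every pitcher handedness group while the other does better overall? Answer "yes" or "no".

Within each pitcher handedness level (vs. left-handers 40.6% vs 32.7%; vs. right-handers 23.6% vs 12.1%), Lee has the higher rate every time. Pooled: 26.8% vs 28.9% — Singh has the higher rate overall. The two comparisons disagree.

yes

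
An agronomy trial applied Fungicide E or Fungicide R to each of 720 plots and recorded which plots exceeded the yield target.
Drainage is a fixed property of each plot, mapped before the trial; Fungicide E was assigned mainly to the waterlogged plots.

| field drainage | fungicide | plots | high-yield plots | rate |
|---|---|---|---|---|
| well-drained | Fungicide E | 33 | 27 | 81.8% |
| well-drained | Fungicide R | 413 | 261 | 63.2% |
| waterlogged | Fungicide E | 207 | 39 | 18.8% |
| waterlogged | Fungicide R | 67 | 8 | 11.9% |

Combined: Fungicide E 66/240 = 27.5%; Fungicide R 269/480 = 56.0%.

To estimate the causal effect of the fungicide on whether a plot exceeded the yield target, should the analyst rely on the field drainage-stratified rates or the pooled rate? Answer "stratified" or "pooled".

The field drainage-specific comparison favours Fungicide E throughout, but the pooled figures favour Fungicide R. The question is whether to condition on field drainage.
Field drainage satisfies the back-door criterion: it is not a descendant of the fungicide, and it blocks the spurious path from fungicide to outcome. Adjusting for it (i.e., using the within-field drainage rates) gives the causal effect.
Within each level — well-drained: 81.8% vs 63.2%; waterlogged: 18.8% vs 11.9% — Fungicide E is higher every time.

stratified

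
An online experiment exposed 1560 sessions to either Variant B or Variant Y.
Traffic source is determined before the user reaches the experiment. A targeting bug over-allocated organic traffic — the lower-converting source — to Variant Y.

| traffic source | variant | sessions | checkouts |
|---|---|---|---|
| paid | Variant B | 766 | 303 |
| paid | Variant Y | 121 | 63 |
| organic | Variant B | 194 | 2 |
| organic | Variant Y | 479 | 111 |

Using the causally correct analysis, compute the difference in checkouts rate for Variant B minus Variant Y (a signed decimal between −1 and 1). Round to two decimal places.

Here traffic source is a common cause — it drives both which variant a case falls under and the outcome. The crude comparison mixes populations; the stratum-specific rates are the causally relevant ones.
Adjusting over the population distribution of traffic source: 0.569·(0.396−0.521) + 0.431·(0.010−0.232) = -0.167.

-0.17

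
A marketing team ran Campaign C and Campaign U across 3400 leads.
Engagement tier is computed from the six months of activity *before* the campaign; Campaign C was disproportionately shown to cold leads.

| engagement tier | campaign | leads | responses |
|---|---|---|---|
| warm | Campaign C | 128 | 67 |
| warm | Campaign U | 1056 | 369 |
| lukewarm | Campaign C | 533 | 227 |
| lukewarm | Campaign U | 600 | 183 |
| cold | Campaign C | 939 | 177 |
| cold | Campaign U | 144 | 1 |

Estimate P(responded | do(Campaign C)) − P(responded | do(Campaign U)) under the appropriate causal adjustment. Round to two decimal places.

Engagement tier satisfies the back-door criterion: it is not a descendant of the campaign, and it blocks the spurious path from campaign to outcome. Adjusting for it (i.e., using the within-engagement tier rates) gives the causal effect.
Adjusting over the population distribution of engagement tier: 0.348·(0.523−0.349) + 0.333·(0.426−0.305) + 0.319·(0.188−0.007) = +0.159.

+0.16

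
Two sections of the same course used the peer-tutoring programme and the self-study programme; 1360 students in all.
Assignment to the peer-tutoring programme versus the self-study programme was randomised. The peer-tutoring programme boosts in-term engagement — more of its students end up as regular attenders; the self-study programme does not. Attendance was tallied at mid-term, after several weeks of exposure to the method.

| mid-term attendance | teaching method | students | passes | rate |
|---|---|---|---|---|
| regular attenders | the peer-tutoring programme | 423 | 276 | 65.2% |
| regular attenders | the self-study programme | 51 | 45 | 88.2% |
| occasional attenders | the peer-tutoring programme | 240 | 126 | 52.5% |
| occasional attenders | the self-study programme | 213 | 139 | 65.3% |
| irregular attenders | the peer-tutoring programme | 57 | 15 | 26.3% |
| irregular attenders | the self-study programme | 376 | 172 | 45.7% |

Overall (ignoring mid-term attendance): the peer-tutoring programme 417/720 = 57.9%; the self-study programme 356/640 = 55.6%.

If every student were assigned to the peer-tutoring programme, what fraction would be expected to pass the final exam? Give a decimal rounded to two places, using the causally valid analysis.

0.58

the self-study programme is higher inside every mid-term attendance stratum but the peer-tutoring programme is higher in aggregate. Whether to stratify depends on how mid-term attendance relates to the teaching method.
Because the teaching method influences mid-term attendance, mid-term attendance is a post-treatment mediator, not a confounder. Stratifying on it would bias the estimate; the causal effect is the crude pooled difference.
So P(outcome | do(the peer-tutoring programme)) is just the pooled rate for the peer-tutoring programme: 417/720 = 0.579.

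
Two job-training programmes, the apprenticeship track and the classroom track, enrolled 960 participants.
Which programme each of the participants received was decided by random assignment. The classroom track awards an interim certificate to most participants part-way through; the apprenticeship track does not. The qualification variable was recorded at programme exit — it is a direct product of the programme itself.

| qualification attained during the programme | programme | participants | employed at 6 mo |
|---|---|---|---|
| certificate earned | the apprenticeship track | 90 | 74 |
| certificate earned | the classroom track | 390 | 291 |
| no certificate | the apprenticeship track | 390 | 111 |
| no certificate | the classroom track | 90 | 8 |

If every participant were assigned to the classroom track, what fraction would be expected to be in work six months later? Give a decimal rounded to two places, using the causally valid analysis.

0.62

Qualification attained during the programme is downstream of the programme. One should not condition on a consequence of treatment, so the overall rates are the right comparison.
So P(outcome | do(the classroom track)) is just the pooled rate for the classroom track: 299/480 = 0.623.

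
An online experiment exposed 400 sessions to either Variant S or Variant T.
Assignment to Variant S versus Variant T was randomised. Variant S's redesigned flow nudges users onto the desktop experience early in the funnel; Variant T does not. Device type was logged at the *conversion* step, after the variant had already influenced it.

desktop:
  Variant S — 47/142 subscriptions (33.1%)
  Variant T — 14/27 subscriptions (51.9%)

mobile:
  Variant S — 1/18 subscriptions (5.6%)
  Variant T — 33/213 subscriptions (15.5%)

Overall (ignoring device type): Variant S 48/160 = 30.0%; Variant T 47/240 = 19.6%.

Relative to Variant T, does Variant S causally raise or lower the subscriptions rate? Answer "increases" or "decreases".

Stratifying would compare variants among sessions the variants themselves sorted into device type groups — a form of selection on an intermediate. The unconditioned pooled rates give the total causal effect.
Pooled: Variant S 30.0% vs Variant T 19.6%; Variant S is higher overall.

increases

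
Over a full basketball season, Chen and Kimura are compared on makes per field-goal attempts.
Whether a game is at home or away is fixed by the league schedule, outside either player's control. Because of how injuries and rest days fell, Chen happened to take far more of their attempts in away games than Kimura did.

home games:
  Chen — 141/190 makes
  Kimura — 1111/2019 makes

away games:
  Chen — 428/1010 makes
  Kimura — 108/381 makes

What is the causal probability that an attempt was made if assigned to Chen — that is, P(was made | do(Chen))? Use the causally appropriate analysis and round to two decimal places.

0.62

Here game venue is a common cause — it drives both which player a case falls under and the outcome. The crude comparison mixes populations; the stratum-specific rates are the causally relevant ones.
Standardising Chen to the population game venue mix: 0.614·141/190 + 0.386·428/1010 = 0.619.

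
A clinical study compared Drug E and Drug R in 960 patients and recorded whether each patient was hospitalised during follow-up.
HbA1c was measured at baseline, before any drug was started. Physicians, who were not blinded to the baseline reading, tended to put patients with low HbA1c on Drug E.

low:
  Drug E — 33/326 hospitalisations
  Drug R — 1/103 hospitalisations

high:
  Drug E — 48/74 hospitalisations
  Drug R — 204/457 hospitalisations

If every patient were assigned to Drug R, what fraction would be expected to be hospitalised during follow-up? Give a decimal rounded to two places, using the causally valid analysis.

The stratified and pooled comparisons disagree (Drug R wins within each HbA1c; Drug E wins overall), so the answer turns on the causal role of HbA1c.
HbA1c is set before the drug has any effect — it is not caused by the drug — and it independently drives the outcome. That makes it a confounder, so the causal comparison is within HbA1c levels.
Standardising Drug R to the population HbA1c mix: 0.447·1/103 + 0.553·204/457 = 0.251.

0.25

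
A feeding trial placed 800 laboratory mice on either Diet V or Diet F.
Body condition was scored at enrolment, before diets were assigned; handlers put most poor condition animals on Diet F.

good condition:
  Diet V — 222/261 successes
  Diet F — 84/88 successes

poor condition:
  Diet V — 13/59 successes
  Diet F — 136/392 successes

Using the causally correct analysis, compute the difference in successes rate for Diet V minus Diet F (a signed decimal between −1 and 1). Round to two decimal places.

Here starting body condition is a common cause — it drives both which diet a case falls under and the outcome. The crude comparison mixes populations; the stratum-specific rates are the causally relevant ones.
Adjusting over the population distribution of starting body condition: 0.436·(0.851−0.955) + 0.564·(0.220−0.347) = -0.117.

-0.12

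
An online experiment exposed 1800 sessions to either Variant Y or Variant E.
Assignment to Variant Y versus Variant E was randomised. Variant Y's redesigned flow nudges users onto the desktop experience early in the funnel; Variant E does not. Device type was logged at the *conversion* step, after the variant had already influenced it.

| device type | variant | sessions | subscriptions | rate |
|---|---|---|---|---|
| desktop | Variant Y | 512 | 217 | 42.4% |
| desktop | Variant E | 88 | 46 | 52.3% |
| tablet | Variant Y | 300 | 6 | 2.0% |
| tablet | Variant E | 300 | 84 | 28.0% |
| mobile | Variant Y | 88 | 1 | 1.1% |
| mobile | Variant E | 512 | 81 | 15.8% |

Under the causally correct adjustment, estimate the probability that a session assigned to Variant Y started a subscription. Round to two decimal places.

0.25

The stratified and pooled comparisons disagree (Variant E wins within each device type; Variant Y wins overall), so the answer turns on the causal role of device type.
Device type is downstream of the variant. One should not condition on a consequence of treatment, so the overall rates are the right comparison.
So P(outcome | do(Variant Y)) is just the pooled rate for Variant Y: 224/900 = 0.249.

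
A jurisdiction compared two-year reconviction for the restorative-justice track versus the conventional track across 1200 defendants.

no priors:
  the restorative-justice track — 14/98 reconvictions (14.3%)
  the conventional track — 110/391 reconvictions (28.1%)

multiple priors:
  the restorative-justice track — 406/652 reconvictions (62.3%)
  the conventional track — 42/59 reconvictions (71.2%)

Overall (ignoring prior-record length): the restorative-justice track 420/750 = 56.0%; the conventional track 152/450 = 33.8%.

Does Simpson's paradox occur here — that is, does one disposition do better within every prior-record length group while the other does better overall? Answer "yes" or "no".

Within each prior-record length level (no priors 14.3% vs 28.1%; multiple priors 62.3% vs 71.2%), the restorative-justice track has the lower rate every time. Pooled: 56.0% vs 33.8% — the conventional track has the lower rate overall. The two comparisons disagree.

yes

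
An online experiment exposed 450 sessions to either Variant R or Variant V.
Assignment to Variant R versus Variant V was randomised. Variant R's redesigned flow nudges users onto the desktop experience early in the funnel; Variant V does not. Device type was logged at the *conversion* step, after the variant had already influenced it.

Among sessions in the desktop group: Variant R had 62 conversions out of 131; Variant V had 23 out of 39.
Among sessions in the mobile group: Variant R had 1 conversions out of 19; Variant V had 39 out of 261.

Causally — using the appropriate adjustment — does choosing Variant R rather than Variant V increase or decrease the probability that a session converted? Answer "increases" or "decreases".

increases

Device type is recorded after the variant and is itself shifted by it — it sits on the causal path from variant to outcome. Conditioning on a mediator would strip out part of the effect we want; the pooled comparison gives the total causal effect.
Pooled: Variant R 42.0% vs Variant V 20.7%; Variant R is higher overall.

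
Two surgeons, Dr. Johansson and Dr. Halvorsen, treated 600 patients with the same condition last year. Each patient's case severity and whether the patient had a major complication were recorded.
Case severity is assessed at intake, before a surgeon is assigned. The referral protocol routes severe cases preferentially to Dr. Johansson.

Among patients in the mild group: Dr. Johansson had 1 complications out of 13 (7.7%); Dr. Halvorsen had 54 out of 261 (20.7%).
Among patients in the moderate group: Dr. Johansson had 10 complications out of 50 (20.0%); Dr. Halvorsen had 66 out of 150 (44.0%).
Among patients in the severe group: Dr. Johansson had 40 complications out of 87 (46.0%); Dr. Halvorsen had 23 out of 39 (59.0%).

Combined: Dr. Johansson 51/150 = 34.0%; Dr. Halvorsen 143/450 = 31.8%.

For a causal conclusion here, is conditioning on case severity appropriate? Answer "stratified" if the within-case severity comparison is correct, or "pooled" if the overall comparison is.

stratified

The stratified and pooled comparisons disagree (Dr. Johansson wins within each case severity; Dr. Halvorsen wins overall), so the answer turns on the causal role of case severity.
Since case severity is a pre-existing factor (not a product of the surgeon) and it affects the outcome on its own, it is a confounder. The stratified rates, not the pooled rate, identify the causal effect.
Within each level — mild: 7.7% vs 20.7%; moderate: 20.0% vs 44.0%; severe: 46.0% vs 59.0% — Dr. Johansson is lower every time.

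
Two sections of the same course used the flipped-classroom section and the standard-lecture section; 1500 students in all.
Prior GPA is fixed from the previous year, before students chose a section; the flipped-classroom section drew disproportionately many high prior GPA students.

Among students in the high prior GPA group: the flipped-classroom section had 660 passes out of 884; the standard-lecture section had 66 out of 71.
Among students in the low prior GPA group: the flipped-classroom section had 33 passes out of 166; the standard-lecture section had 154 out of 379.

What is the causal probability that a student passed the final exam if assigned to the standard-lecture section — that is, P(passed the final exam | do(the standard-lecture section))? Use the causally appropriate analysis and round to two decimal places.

Since prior GPA band is a pre-existing factor (not a product of the teaching method) and it affects the outcome on its own, it is a confounder. The stratified rates, not the pooled rate, identify the causal effect.
Standardising the standard-lecture section to the population prior GPA band mix: 0.637·66/71 + 0.363·154/379 = 0.739.

0.74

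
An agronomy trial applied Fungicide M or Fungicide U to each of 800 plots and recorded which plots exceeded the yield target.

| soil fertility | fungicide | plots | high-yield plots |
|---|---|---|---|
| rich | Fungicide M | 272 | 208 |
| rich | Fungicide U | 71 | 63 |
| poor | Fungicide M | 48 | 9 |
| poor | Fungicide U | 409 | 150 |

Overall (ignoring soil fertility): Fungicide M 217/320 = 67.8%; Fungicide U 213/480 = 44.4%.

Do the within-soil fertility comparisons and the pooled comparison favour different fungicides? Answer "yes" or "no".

yes

Within each soil fertility level (rich 76.5% vs 88.7%; poor 18.8% vs 36.7%), Fungicide U has the higher rate every time. Pooled: 67.8% vs 44.4% — Fungicide M has the higher rate overall. The two comparisons disagree.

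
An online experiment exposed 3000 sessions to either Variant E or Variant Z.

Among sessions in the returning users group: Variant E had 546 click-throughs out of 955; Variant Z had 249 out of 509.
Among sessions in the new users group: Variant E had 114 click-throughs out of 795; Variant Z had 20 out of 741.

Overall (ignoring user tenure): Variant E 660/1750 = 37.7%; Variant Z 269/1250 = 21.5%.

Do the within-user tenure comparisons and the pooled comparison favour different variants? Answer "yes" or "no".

Within each user tenure level (returning users 57.2% vs 48.9%; new users 14.3% vs 2.7%), Variant E has the higher rate every time. Pooled: 37.7% vs 21.5% — Variant E has the higher rate overall. They agree.

no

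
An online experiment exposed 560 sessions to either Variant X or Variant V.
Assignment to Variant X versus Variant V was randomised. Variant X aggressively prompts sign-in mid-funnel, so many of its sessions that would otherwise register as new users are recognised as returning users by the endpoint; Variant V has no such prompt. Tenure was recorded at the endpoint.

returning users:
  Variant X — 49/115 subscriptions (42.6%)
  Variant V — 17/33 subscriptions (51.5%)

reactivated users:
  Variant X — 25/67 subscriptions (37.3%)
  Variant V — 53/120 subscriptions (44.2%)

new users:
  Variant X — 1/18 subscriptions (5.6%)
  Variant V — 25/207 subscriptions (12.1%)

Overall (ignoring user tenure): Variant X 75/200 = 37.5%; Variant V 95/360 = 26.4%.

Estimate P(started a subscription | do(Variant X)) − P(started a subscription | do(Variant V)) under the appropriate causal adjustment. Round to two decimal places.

+0.11

Within every user tenure level Variant V has the higher rate, yet pooled Variant X does — Simpson's reversal.
User tenure is downstream of the variant. One should not condition on a consequence of treatment, so the overall rates are the right comparison.
The causal difference is the pooled difference: 0.375 − 0.264 = +0.111.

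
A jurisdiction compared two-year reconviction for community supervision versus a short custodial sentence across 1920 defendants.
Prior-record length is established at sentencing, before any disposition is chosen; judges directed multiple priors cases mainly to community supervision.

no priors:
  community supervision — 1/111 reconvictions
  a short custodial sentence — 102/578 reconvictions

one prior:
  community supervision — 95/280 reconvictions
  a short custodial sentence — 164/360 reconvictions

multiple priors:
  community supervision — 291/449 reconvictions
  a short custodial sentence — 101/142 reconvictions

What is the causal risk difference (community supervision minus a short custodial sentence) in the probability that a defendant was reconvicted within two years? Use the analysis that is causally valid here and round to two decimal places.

Prior-record length differs across dispositions for reasons unrelated to any effect of the disposition itself, and it separately predicts the outcome — a classic confounder. We must compare within prior-record length levels.
Adjusting over the population distribution of prior-record length: 0.359·(0.009−0.176) + 0.333·(0.339−0.456) + 0.308·(0.648−0.711) = -0.118.

-0.12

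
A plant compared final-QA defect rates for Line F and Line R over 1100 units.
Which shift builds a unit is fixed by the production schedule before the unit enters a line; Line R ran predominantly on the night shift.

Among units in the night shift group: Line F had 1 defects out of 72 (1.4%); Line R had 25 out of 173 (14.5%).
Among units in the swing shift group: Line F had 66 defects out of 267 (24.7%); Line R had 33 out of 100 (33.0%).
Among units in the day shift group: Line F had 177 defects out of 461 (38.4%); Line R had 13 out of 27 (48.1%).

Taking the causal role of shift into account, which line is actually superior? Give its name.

Line F

The shift-specific comparison favours Line F throughout, but the pooled figures favour Line R. The question is whether to condition on shift.
Since shift is a pre-existing factor (not a product of the line) and it affects the outcome on its own, it is a confounder. The stratified rates, not the pooled rate, identify the causal effect.
Within each level — night shift: 1.4% vs 14.5%; swing shift: 24.7% vs 33.0%; day shift: 38.4% vs 48.1% — Line F is lower every time.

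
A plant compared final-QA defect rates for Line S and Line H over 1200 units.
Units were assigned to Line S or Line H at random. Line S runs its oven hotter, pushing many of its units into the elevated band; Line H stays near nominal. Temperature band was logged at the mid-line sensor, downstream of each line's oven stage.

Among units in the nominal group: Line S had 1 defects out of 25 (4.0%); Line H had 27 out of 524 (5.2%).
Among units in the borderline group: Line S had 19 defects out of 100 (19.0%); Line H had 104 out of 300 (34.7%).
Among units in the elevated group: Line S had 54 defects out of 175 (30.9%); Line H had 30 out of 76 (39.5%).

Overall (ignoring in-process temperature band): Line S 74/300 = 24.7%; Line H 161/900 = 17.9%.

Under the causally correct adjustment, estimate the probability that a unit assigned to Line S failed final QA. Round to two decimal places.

0.25

In-process temperature band lies on the pathway line → in-process temperature band → outcome, so adjusting for it blocks the indirect effect. For the total causal effect of line, use the unadjusted pooled rates.
So P(outcome | do(Line S)) is just the pooled rate for Line S: 74/300 = 0.247.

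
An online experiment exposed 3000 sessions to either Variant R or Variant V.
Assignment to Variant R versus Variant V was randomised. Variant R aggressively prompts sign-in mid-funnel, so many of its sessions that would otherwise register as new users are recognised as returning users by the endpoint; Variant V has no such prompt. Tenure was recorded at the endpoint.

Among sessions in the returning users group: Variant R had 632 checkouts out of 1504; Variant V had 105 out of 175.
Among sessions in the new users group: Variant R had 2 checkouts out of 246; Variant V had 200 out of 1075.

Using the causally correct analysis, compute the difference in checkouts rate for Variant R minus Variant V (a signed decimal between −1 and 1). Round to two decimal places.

+0.12

Variant V is higher inside every user tenure stratum but Variant R is higher in aggregate. Whether to stratify depends on how user tenure relates to the variant.
Because the variant influences user tenure, user tenure is a post-treatment mediator, not a confounder. Stratifying on it would bias the estimate; the causal effect is the crude pooled difference.
The causal difference is the pooled difference: 0.362 − 0.244 = +0.118.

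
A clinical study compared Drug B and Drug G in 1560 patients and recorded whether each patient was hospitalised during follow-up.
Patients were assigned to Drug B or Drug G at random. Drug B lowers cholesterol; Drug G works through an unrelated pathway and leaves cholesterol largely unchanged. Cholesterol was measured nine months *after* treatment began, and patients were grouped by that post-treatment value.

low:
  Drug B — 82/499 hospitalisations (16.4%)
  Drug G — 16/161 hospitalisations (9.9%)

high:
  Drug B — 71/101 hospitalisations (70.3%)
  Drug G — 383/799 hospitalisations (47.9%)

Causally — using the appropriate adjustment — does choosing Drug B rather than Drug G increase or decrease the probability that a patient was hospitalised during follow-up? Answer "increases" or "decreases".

decreases

Stratifying would compare drugs among patients the drugs themselves sorted into cholesterol groups — a form of selection on an intermediate. The unconditioned pooled rates give the total causal effect.
Pooled: Drug B 25.5% vs Drug G 41.6%; Drug B is lower overall.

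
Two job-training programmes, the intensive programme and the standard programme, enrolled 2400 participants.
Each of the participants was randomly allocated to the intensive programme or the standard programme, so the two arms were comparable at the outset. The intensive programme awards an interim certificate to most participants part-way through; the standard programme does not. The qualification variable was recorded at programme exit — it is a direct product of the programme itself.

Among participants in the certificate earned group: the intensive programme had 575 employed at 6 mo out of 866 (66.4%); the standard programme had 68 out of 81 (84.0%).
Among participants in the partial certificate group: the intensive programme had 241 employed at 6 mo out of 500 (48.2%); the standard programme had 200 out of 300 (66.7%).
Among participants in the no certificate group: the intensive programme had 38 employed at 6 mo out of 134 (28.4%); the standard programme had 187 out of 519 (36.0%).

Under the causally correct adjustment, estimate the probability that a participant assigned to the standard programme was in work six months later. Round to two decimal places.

0.51

The stratified and pooled comparisons disagree (the standard programme wins within each qualification attained during the programme; the intensive programme wins overall), so the answer turns on the causal role of qualification attained during the programme.
Qualification attained during the programme lies on the pathway programme → qualification attained during the programme → outcome, so adjusting for it blocks the indirect effect. For the total causal effect of programme, use the unadjusted pooled rates.
So P(outcome | do(the standard programme)) is just the pooled rate for the standard programme: 455/900 = 0.506.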